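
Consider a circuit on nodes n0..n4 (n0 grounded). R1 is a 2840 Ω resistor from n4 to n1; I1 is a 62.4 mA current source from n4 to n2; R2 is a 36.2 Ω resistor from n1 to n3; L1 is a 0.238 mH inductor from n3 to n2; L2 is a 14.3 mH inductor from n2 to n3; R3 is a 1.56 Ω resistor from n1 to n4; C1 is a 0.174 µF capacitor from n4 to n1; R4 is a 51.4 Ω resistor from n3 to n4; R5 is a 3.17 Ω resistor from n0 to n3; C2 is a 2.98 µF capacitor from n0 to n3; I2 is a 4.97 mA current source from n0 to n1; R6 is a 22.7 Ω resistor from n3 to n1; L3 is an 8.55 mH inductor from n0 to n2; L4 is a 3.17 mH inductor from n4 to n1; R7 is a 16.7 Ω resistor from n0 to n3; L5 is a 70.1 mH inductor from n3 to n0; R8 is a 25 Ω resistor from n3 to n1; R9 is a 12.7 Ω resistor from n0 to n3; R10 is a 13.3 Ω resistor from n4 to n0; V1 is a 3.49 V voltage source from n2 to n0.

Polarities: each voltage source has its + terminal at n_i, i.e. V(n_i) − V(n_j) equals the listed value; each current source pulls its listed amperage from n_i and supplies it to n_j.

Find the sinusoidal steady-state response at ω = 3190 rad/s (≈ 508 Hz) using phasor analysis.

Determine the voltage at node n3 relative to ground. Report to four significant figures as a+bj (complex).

MNA unknowns: 4 node voltages V₁..V_4 plus 1 source current (V1)
R1: Y=0.0003521+0.000j on G[4,1]
I1: z[4]−=0.0624, z[2]+=0.0624
R2: Y=0.02762+0.000j on G[1,3]
L1: Y=0.000-1.317j on G[3,2]
L2: Y=0.000-0.02192j on G[2,3]
R3: Y=0.6410+0.000j on G[1,4]
C1: Y=0.000+0.0005551j on G[4,1]
R4: Y=0.01946+0.000j on G[3,4]
R5: Y=0.3155+0.000j on G[0,3]
C2: Y=0.000+0.009506j on G[0,3]
I2: z[0]−=0.00497, z[1]+=0.00497
R6: Y=0.04405+0.000j on G[3,1]
L3: Y=0.000-0.03666j on G[0,2]
L4: Y=0.000-0.09889j on G[4,1]
R7: Y=0.05988+0.000j on G[0,3]
L5: Y=0.000-0.004472j on G[3,0]
R8: Y=0.04000+0.000j on G[3,1]
R9: Y=0.07874+0.000j on G[0,3]
R10: Y=0.07519+0.000j on G[4,0]
V1: row V2−V0=3.49, i_V1 at 2,0
solve → V1=1.777-0.7614j, V2=3.490+0.000j, V3=3.063-1.172j, V4=1.540-0.7261j
aux → i_V1=-1.508+0.6995j

3.063-1.172j V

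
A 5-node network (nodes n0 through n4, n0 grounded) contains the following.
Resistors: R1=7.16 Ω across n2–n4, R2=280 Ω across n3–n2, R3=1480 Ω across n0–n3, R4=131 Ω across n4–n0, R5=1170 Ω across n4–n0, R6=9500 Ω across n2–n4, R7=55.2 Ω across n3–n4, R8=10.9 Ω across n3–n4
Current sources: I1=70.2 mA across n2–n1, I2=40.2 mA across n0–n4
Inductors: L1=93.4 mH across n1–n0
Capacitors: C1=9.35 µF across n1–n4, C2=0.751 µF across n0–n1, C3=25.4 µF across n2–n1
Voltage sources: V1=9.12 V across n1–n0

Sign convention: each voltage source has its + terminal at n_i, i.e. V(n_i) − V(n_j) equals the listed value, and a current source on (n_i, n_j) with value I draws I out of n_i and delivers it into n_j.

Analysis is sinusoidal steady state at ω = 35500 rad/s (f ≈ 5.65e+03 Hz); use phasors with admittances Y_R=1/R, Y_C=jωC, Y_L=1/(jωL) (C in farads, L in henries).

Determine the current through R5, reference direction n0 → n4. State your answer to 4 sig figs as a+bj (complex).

Apply KCL at each of the 4 non-ground nodes and solve the resulting linear system.
Node n1: branches {I1, L1, C1, C2, C3, V1} → V_1 = 9.120+0.000j
Node n2: branches {R1, R2, I1, R6, C3} → V_2 = 9.126+0.08202j
Node n3: branches {R2, R3, R7, R8} → V_3 = 9.048+0.1169j
Node n4: branches {R1, R4, R5, R6, I2, R7, R8, C1} → V_4 = 9.101+0.1187j
Source currents: i(V1)=-0.04316-0.2415j

-0.007779-0.0001015j A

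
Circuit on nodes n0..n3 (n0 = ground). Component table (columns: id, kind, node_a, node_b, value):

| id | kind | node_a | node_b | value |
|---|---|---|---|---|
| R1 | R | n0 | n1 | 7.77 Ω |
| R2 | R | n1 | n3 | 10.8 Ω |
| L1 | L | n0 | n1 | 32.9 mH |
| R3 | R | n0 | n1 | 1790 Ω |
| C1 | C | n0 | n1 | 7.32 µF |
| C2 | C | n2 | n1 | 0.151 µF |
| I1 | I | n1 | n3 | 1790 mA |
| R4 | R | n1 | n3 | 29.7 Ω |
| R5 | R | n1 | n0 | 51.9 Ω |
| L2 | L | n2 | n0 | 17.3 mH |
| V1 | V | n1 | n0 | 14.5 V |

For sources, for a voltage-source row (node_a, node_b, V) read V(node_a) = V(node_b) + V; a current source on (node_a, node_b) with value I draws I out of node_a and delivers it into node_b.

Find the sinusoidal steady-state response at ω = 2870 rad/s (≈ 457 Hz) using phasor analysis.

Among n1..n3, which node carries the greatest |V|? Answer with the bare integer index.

MNA unknowns: 3 node voltages V₁..V_3 plus 1 source current (V1)
R1: Y=0.1287+0.000j on G[0,1]
R2: Y=0.09259+0.000j on G[1,3]
L1: Y=0.000-0.01059j on G[0,1]
R3: Y=0.0005587+0.000j on G[0,1]
C1: Y=0.000+0.02101j on G[0,1]
C2: Y=0.000+0.0004334j on G[2,1]
I1: z[1]−=1.79, z[3]+=1.79
R4: Y=0.03367+0.000j on G[1,3]
R5: Y=0.01927+0.000j on G[1,0]
L2: Y=0.000-0.02014j on G[2,0]
V1: row V1−V0=14.5, i_V1 at 1,0
solve → V1=14.50+0.000j, V2=-0.3189+0.000j, V3=28.68+0.000j
aux → i_V1=-2.154-0.1575j

3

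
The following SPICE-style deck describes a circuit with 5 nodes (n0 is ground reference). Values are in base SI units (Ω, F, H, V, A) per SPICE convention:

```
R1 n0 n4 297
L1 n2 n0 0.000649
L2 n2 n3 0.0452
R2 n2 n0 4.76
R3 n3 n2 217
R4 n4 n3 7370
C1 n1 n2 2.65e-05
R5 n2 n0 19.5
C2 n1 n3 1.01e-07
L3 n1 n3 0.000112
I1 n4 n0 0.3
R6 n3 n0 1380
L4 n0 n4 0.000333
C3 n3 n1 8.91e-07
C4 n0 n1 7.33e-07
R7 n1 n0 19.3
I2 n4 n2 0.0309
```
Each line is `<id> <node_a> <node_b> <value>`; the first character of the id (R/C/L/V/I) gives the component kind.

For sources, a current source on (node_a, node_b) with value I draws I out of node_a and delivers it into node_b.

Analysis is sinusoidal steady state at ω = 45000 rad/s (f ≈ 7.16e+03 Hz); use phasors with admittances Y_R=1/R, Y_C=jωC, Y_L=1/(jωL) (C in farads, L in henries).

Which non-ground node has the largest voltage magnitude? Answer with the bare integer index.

4

Apply KCL at each of the 4 non-ground nodes and solve the resulting linear system.
Node n1: branches {C1, C2, L3, C3, C4, R7} → V_1 = 0.09596+0.002123j
Node n2: branches {L1, L2, R2, R3, C1, R5, I2} → V_2 = 0.09928-0.002096j
Node n3: branches {L2, R3, R4, C2, L3, R6, C3} → V_3 = 0.1004+0.001287j
Node n4: branches {R1, R4, I1, L4, I2} → V_4 = -0.2595-4.945j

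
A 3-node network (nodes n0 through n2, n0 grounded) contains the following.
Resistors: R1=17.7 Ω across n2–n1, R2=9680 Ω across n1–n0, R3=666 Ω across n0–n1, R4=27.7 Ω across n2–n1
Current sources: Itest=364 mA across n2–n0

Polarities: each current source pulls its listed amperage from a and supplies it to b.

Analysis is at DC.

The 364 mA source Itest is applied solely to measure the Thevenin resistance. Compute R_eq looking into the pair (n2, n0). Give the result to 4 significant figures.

Apply KCL at each of the 2 non-ground nodes and solve the resulting linear system.
Node n1: branches {R1, R2, R3, R4} → V_1 = -226.8
Node n2: branches {R1, R4, Itest} → V_2 = -230.7

R_eq = 633.9 Ω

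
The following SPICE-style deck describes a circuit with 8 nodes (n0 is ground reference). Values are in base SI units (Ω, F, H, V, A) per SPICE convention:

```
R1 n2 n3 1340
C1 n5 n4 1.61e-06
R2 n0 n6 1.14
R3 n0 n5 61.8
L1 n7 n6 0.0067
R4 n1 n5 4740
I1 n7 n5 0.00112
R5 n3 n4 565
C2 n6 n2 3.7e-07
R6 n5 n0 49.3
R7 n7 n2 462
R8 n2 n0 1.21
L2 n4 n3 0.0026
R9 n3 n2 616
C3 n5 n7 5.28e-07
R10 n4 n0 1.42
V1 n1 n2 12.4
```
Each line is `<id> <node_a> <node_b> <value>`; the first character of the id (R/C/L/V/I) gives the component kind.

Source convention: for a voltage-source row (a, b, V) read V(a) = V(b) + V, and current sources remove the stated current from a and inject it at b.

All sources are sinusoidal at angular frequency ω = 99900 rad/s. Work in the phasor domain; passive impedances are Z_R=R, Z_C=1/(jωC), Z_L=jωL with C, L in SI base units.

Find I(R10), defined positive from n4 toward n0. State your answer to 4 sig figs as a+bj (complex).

0.002336+0.0005048j A

Element admittances at ω=99900 rad/s:
  Y(R1) = 0.0007463+0.000j S between n2,n3
  Y(C1) = 0.000+0.1608j S between n5,n4
  Y(R2) = 0.8772+0.000j S between n0,n6
  Y(R3) = 0.01618+0.000j S between n0,n5
  Y(L1) = 0.000-0.001494j S between n7,n6
  Y(R4) = 0.0002110+0.000j S between n1,n5
  I1: injects 0.00112 A into n5 (from n7)
  Y(R5) = 0.001770+0.000j S between n3,n4
  Y(C2) = 0.000+0.03696j S between n6,n2
  Y(R6) = 0.02028+0.000j S between n5,n0
  Y(R7) = 0.002165+0.000j S between n7,n2
  Y(R8) = 0.8264+0.000j S between n2,n0
  Y(L2) = 0.000-0.003850j S between n4,n3
  Y(R9) = 0.001623+0.000j S between n3,n2
  Y(C3) = 0.000+0.05275j S between n5,n7
  Y(R10) = 0.7042+0.000j S between n4,n0
  V1: constraint V(n1)−V(n2) = 12.4
Assemble and solve the 8×8 MNA system:
  V(n1)=12.40+0.0001520j  V(n2)=-0.003112+0.0001520j  V(n3)=0.001505-0.001292j  V(n4)=0.003317+0.0007168j  V(n5)=0.006434-0.01387j  V(n6)=1.438e-06-0.0001419j  V(n7)=0.006292+0.007974j
  i(V1)=-0.002614-2.959e-06j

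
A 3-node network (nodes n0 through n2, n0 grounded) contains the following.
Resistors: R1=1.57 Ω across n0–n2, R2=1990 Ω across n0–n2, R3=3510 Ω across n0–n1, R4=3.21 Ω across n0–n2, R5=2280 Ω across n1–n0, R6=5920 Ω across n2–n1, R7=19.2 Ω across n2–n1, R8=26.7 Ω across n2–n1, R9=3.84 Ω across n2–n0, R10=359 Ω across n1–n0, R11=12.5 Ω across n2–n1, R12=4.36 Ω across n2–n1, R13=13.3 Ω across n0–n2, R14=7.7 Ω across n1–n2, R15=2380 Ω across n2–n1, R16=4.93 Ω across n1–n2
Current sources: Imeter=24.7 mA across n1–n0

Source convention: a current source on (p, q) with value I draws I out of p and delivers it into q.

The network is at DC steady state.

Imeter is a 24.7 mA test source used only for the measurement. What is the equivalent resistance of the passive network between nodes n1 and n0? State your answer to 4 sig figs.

R_eq = 2.128 Ω

Apply KCL at each of the 2 non-ground nodes and solve the resulting linear system.
Node n1: branches {R3, R5, R6, R7, R8, R10, R11, R12, R14, R15, R16, Imeter} → V_1 = -0.05257
Node n2: branches {R1, R2, R4, R6, R7, R8, R9, R11, R12, R13, R14, R15, R16} → V_2 = -0.01908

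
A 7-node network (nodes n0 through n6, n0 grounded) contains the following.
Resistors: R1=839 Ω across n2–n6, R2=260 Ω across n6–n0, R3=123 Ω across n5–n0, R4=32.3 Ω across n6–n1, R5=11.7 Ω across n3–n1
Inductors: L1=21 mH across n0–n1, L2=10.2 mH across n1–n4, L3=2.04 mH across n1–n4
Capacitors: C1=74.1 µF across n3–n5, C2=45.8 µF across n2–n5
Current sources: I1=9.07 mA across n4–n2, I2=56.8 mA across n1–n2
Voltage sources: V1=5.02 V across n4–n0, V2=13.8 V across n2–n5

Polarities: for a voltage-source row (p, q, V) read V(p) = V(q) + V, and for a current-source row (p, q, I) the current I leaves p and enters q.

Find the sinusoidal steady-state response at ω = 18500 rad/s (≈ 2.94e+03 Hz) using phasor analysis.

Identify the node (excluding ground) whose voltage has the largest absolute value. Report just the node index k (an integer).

Element admittances at ω=18500 rad/s:
  Y(R1) = 0.001192+0.000j S between n2,n6
  Y(L1) = 0.000-0.002574j S between n0,n1
  Y(R2) = 0.003846+0.000j S between n6,n0
  Y(C1) = 0.000+1.371j S between n3,n5
  I1: injects 0.00907 A into n2 (from n4)
  Y(R3) = 0.008130+0.000j S between n5,n0
  Y(L2) = 0.000-0.005299j S between n1,n4
  Y(L3) = 0.000-0.02650j S between n1,n4
  I2: injects 0.0568 A into n2 (from n1)
  Y(R4) = 0.03096+0.000j S between n6,n1
  Y(R5) = 0.08547+0.000j S between n3,n1
  Y(C2) = 0.000+0.8473j S between n2,n5
  V1: constraint V(n4)−V(n0) = 5.02
  V2: constraint V(n2)−V(n5) = 13.8
Assemble and solve the 8×8 MNA system:
  V(n1)=4.246-1.255j  V(n2)=18.21-1.155j  V(n3)=4.402-1.145j  V(n4)=5.020+0.000j  V(n5)=4.409-1.155j  V(n6)=4.255-1.118j
  i(V1)=-0.04898+0.02462j  i(V2)=0.04924-11.69j

2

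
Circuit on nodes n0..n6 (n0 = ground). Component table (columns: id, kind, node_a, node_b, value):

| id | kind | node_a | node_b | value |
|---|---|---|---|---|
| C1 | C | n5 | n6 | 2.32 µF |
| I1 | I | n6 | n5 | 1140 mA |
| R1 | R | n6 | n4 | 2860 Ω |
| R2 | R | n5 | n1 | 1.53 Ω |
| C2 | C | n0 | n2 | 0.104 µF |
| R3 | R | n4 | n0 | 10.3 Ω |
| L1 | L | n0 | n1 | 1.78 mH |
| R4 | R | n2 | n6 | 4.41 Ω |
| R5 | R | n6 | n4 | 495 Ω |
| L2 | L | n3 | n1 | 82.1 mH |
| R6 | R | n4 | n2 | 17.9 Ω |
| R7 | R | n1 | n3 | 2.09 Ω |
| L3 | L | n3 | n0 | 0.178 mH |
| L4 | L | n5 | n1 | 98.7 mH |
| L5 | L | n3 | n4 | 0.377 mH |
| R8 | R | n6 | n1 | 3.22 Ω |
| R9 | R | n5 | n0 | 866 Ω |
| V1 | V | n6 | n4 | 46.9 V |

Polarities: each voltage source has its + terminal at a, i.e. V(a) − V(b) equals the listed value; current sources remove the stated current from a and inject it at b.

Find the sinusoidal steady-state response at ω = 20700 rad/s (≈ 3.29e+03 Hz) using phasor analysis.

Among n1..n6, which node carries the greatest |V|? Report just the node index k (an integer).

4

Apply KCL at each of the 6 non-ground nodes and solve the resulting linear system.
Node n1: branches {R2, L1, L2, R7, L4, R8} → V_1 = 7.172+4.428j
Node n2: branches {C2, R4, R6} → V_2 = 8.207-6.020j
Node n3: branches {L2, R7, L3, L5} → V_3 = -2.762+9.977j
Node n4: branches {R1, R3, R5, R6, L5, V1} → V_4 = -29.38-5.957j
Node n5: branches {C1, I1, R2, L4, R9} → V_5 = 9.703+4.996j
Node n6: branches {C1, I1, R1, R4, R5, R8, V1} → V_6 = 17.52-5.957j
Source currents: i(V1)=-7.105+2.836j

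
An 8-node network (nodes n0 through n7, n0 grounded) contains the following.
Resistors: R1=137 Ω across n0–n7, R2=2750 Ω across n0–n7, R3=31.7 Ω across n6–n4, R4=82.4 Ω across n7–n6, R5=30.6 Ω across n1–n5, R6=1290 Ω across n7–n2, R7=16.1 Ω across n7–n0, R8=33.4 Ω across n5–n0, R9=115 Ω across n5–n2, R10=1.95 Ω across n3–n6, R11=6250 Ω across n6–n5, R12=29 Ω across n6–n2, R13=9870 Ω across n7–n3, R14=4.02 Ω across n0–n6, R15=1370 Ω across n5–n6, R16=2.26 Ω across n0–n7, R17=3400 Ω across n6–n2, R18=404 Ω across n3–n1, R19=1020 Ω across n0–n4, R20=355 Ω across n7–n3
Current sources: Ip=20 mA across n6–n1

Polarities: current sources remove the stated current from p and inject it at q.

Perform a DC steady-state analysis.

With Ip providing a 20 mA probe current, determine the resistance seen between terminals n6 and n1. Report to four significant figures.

R_eq = 51.81 Ω

MNA unknowns: 7 node voltages V₁..V_7
R1: Y=0.007299 on G[0,7]
R2: Y=0.0003636 on G[0,7]
R3: Y=0.03155 on G[6,4]
R4: Y=0.01214 on G[7,6]
R5: Y=0.03268 on G[1,5]
R6: Y=0.0007752 on G[7,2]
R7: Y=0.06211 on G[7,0]
R8: Y=0.02994 on G[5,0]
R9: Y=0.008696 on G[5,2]
R10: Y=0.5128 on G[3,6]
R11: Y=0.0001600 on G[6,5]
R12: Y=0.03448 on G[6,2]
R13: Y=0.0001013 on G[7,3]
R14: Y=0.2488 on G[0,6]
R15: Y=0.0007299 on G[5,6]
R16: Y=0.4425 on G[0,7]
R17: Y=0.0002941 on G[6,2]
R18: Y=0.002475 on G[3,1]
R19: Y=0.0009804 on G[0,4]
R20: Y=0.002817 on G[7,3]
Ip: z[6]−=0.02, z[1]+=0.02
solve → V1=0.9848, V2=0.04829, V3=-0.04604, V4=-0.04973, V5=0.4509, V6=-0.05127, V7=-0.001362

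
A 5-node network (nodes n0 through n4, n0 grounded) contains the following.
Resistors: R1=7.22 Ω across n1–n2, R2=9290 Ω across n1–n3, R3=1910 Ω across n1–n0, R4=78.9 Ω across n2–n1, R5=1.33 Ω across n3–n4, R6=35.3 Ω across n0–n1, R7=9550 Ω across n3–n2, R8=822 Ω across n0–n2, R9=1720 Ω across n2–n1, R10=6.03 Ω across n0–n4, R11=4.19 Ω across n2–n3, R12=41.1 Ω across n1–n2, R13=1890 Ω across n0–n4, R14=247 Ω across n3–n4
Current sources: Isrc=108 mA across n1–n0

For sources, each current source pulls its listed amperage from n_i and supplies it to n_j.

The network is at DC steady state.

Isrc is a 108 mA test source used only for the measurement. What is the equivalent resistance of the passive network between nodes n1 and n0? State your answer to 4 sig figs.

MNA unknowns: 4 node voltages V₁..V_4
R1: Y=0.1385 on G[1,2]
R2: Y=0.0001076 on G[1,3]
R3: Y=0.0005236 on G[1,0]
R4: Y=0.01267 on G[2,1]
R5: Y=0.7519 on G[3,4]
R6: Y=0.02833 on G[0,1]
R7: Y=0.0001047 on G[3,2]
R8: Y=0.001217 on G[0,2]
R9: Y=0.0005814 on G[2,1]
R10: Y=0.1658 on G[0,4]
R11: Y=0.2387 on G[2,3]
R12: Y=0.02433 on G[1,2]
R13: Y=0.0005291 on G[0,4]
R14: Y=0.004049 on G[3,4]
Isrc: z[1]−=0.108, z[0]+=0.108
solve → V1=-1.233, V2=-0.8225, V3=-0.5237, V4=-0.4293

R_eq = 11.42 Ω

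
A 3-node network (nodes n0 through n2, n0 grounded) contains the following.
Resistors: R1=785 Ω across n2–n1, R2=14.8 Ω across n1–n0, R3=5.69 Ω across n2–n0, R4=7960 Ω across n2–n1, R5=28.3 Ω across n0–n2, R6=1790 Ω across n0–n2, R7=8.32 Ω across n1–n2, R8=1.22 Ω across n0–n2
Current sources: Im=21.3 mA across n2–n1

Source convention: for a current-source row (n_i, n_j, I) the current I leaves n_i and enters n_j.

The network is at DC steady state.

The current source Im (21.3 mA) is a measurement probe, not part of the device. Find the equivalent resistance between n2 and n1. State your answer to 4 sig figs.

MNA unknowns: 2 node voltages V₁..V_2
R1: Y=0.001274 on G[2,1]
R2: Y=0.06757 on G[1,0]
R3: Y=0.1757 on G[2,0]
R4: Y=0.0001256 on G[2,1]
R5: Y=0.03534 on G[0,2]
R6: Y=0.0005587 on G[0,2]
R7: Y=0.1202 on G[1,2]
R8: Y=0.8197 on G[0,2]
Im: z[2]−=0.0213, z[1]+=0.0213
solve → V1=0.1081, V2=-0.007079

R_eq = 5.405 Ω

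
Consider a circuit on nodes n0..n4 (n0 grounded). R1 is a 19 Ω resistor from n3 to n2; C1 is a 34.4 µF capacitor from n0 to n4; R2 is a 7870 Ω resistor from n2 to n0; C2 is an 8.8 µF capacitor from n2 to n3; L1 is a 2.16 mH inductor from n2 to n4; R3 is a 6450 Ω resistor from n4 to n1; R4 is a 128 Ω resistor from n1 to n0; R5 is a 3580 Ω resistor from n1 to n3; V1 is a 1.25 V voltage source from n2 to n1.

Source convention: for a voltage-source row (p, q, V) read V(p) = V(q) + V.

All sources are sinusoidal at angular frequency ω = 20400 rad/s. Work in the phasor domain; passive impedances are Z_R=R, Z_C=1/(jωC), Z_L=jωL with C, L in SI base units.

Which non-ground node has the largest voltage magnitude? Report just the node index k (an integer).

Apply KCL at each of the 4 non-ground nodes and solve the resulting linear system.
Node n1: branches {R3, R4, R5, V1} → V_1 = -1.119+0.3796j
Node n2: branches {R1, R2, C2, L1, V1} → V_2 = 0.1312+0.3796j
Node n3: branches {R1, C2, R5} → V_3 = 0.1307+0.3814j
Node n4: branches {C1, L1, R3} → V_4 = -0.004295-0.01243j
Source currents: i(V1)=-0.009263+0.003026j

1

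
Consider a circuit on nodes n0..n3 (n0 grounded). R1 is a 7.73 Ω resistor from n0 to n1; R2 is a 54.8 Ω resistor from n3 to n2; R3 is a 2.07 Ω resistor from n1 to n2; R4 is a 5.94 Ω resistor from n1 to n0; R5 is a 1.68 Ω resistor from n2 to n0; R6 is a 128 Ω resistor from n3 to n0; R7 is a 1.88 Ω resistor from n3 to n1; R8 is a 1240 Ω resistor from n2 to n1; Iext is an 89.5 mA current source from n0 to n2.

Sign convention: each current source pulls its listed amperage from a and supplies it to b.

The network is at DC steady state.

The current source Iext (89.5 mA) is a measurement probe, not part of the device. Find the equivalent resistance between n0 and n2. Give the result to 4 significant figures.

R_eq = 1.274 Ω

Apply KCL at each of the 3 non-ground nodes and solve the resulting linear system.
Node n1: branches {R1, R3, R4, R7, R8} → V_1 = 0.07085
Node n2: branches {R2, R3, R5, R8, Iext} → V_2 = 0.1140
Node n3: branches {R2, R6, R7} → V_3 = 0.07127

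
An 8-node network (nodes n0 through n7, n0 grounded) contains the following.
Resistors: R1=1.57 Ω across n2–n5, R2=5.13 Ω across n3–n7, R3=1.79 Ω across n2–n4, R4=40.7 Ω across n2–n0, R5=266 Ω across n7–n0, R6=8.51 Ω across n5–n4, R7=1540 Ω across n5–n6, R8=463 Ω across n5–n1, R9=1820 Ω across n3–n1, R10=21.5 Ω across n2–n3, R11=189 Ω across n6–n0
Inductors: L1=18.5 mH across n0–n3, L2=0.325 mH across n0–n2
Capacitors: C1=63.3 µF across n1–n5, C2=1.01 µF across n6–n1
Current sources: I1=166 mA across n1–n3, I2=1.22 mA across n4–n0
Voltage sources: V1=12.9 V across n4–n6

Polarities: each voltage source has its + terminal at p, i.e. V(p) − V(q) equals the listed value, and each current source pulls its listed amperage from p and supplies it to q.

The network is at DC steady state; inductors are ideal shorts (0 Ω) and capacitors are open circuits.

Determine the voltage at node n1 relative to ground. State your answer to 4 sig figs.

-61.41 V

MNA unknowns: 7 node voltages V₁..V_7 plus 3 source currents (L1, L2, V1)
R1: Y=0.6369 on G[2,5]
L1: row V0−V3=0, i_L1 at 0,3
R2: Y=0.1949 on G[3,7]
C1: Y=0.000 on G[1,5]
L2: row V0−V2=0, i_L2 at 0,2
R3: Y=0.5587 on G[2,4]
R4: Y=0.02457 on G[2,0]
R5: Y=0.003759 on G[7,0]
R6: Y=0.1175 on G[5,4]
R7: Y=0.0006494 on G[5,6]
R8: Y=0.002160 on G[5,1]
R9: Y=0.0005495 on G[3,1]
I1: z[1]−=0.166, z[3]+=0.166
R10: Y=0.04651 on G[2,3]
I2: z[4]−=0.00122, z[0]+=0.00122
R11: Y=0.005291 on G[6,0]
C2: Y=0.000 on G[6,1]
V1: row V4−V6=12.9, i_V1 at 4,6
solve → V1=-61.41, V2=0.000, V3=0.000, V4=0.08047, V5=-0.1737, V6=-12.82, V7=0.000
aux → i_L1=-0.1323, i_L2=0.06565, i_V1=-0.07604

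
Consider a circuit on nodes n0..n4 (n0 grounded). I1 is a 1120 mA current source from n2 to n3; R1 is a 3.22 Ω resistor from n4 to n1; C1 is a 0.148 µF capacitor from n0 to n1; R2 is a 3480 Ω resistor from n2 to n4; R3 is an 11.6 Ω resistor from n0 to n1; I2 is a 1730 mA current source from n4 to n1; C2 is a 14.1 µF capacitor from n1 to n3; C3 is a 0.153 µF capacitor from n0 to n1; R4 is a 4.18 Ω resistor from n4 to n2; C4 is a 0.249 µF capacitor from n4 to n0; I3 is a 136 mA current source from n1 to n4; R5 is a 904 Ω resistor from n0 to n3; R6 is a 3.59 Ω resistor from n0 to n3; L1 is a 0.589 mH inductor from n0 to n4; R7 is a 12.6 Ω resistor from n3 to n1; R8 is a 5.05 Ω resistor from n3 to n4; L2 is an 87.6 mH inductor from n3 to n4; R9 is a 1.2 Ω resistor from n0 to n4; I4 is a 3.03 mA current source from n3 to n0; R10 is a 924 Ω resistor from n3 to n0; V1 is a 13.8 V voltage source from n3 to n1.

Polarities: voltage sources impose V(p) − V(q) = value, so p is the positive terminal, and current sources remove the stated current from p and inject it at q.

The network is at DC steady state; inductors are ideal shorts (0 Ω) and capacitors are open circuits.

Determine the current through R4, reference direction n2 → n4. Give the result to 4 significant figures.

Apply KCL at each of the 4 non-ground nodes and solve the resulting linear system.
Node n1: branches {R1, C1, R3, I2, C2, C3, I3, R7, V1} → V_1 = -13.80
Node n2: branches {I1, R2, R4} → V_2 = -4.676
Node n3: branches {I1, C2, R5, R6, R7, R8, L2, I4, R10, V1} → V_3 = 0.000
Node n4: branches {R1, R2, I2, R4, C4, I3, L1, R8, L2, R9} → V_4 = 0.000
Source currents: i(L1)=-1.187, i(L2)=8.186, i(V1)=-8.165

-1.119 A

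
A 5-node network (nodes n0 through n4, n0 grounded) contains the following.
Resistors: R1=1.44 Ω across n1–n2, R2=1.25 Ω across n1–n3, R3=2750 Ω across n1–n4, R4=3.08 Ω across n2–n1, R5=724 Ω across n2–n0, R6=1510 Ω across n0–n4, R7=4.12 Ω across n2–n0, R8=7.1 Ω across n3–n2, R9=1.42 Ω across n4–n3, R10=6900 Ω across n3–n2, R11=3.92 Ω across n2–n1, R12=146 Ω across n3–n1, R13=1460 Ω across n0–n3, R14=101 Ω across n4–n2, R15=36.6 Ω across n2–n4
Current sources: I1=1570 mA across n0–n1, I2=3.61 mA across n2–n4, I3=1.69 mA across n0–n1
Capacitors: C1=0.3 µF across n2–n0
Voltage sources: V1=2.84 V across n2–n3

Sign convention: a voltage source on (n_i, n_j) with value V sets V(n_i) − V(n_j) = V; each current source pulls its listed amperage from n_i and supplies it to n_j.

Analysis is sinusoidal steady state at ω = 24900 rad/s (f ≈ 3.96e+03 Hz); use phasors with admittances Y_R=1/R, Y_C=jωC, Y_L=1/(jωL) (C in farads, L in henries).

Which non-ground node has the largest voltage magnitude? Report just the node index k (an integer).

Element admittances at ω=24900 rad/s:
  Y(R1) = 0.6944+0.000j S between n1,n2
  Y(R2) = 0.8000+0.000j S between n1,n3
  Y(R3) = 0.0003636+0.000j S between n1,n4
  Y(R4) = 0.3247+0.000j S between n2,n1
  Y(R5) = 0.001381+0.000j S between n2,n0
  I1: injects 1.57 A into n1 (from n0)
  I2: injects 0.00361 A into n4 (from n2)
  Y(R6) = 0.0006623+0.000j S between n0,n4
  Y(R7) = 0.2427+0.000j S between n2,n0
  Y(R8) = 0.1408+0.000j S between n3,n2
  Y(R9) = 0.7042+0.000j S between n4,n3
  Y(C1) = 0.000+0.007470j S between n2,n0
  Y(R10) = 0.0001449+0.000j S between n3,n2
  Y(R11) = 0.2551+0.000j S between n2,n1
  Y(R12) = 0.006849+0.000j S between n3,n1
  Y(R13) = 0.0006849+0.000j S between n0,n3
  Y(R14) = 0.009901+0.000j S between n4,n2
  Y(R15) = 0.02732+0.000j S between n2,n4
  I3: injects 0.00169 A into n1 (from n0)
  V1: constraint V(n2)−V(n3) = 2.84
Assemble and solve the 5×5 MNA system:
  V(n1)=6.066-0.1952j  V(n2)=6.413-0.1952j  V(n3)=3.573-0.1952j  V(n4)=3.718-0.1950j
  i(V1)=-2.512-0.0002563j

2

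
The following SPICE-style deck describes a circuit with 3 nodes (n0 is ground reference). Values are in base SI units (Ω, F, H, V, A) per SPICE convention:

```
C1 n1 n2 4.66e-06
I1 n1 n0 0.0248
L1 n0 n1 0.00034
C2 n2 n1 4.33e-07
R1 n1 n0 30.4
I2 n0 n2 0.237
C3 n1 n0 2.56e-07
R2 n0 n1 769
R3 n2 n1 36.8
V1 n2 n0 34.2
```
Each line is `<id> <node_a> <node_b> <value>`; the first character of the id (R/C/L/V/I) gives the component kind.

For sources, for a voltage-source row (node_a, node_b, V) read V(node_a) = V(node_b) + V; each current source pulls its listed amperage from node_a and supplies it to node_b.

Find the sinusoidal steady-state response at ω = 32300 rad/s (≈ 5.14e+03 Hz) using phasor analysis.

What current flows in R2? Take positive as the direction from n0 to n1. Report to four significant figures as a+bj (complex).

Apply KCL at each of the 2 non-ground nodes and solve the resulting linear system.
Node n1: branches {C1, I1, L1, C2, R1, C3, R2, R3} → V_1 = 49.34+25.98j
Node n2: branches {C1, C2, I2, R3, V1} → V_2 = 34.20+0.000j
Source currents: i(V1)=-3.626+3.196j

-0.06416-0.03379j A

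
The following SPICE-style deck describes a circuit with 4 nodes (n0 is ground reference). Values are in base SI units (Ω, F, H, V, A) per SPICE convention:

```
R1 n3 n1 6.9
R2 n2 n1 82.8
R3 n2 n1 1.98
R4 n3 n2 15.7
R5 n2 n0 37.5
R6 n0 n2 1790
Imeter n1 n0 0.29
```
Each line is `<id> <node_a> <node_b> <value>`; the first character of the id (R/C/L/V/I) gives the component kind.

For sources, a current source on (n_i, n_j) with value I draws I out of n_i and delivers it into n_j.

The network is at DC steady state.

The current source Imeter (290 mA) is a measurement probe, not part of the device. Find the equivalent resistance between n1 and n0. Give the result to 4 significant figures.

R_eq = 38.51 Ω

MNA unknowns: 3 node voltages V₁..V_3
R1: Y=0.1449 on G[3,1]
R2: Y=0.01208 on G[2,1]
R3: Y=0.5051 on G[2,1]
R4: Y=0.06369 on G[3,2]
R5: Y=0.02667 on G[2,0]
R6: Y=0.0005587 on G[0,2]
Imeter: z[1]−=0.29, z[0]+=0.29
solve → V1=-11.17, V2=-10.65, V3=-11.01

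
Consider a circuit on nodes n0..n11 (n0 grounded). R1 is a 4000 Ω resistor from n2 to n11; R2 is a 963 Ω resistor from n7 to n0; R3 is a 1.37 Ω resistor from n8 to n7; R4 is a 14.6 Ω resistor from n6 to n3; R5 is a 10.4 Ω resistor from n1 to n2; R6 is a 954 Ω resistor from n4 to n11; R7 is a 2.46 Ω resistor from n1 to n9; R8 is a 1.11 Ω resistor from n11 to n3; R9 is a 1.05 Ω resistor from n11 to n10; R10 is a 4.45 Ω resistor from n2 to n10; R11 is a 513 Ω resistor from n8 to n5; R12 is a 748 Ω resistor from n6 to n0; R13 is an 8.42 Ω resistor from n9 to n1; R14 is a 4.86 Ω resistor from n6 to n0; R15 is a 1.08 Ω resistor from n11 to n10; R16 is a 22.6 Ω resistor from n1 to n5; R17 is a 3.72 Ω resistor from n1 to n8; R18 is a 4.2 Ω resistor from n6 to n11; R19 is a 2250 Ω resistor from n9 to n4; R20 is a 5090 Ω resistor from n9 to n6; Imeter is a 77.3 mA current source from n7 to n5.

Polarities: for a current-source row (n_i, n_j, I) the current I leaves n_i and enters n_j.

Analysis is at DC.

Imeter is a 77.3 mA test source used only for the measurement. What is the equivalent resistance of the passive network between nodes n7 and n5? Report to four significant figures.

R_eq = 26.38 Ω

Apply KCL at each of the 11 non-ground nodes and solve the resulting linear system.
Node n1: branches {R5, R7, R13, R16, R17} → V_1 = 0.008947
Node n2: branches {R1, R5, R10} → V_2 = 0.005000
Node n3: branches {R4, R8} → V_3 = 0.003022
Node n4: branches {R6, R19} → V_4 = 0.004847
Node n5: branches {R11, R16, Imeter} → V_5 = 1.671
Node n6: branches {R4, R12, R14, R18, R20} → V_6 = 0.001848
Node n7: branches {R2, R3, Imeter} → V_7 = -0.3685
Node n8: branches {R3, R11, R17} → V_8 = -0.2632
Node n9: branches {R7, R13, R19, R20} → V_9 = 0.008940
Node n10: branches {R9, R10, R15} → V_10 = 0.003313
Node n11: branches {R1, R6, R8, R9, R15, R18} → V_11 = 0.003112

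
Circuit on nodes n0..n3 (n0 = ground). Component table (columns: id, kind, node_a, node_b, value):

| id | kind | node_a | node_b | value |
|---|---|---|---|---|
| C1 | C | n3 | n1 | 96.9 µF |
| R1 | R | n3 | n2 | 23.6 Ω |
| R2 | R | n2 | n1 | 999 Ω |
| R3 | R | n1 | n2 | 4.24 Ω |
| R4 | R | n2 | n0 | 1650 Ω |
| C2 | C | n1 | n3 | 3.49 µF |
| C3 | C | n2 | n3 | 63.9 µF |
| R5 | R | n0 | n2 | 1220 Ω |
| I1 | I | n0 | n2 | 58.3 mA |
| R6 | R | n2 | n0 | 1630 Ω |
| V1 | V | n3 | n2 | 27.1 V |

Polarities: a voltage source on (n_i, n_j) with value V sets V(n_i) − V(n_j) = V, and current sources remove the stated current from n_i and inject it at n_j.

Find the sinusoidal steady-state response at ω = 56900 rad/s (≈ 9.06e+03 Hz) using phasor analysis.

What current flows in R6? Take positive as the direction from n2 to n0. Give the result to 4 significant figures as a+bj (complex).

0.01754+0.000j A

Element admittances at ω=56900 rad/s:
  Y(C1) = 0.000+5.514j S between n3,n1
  Y(R1) = 0.04237+0.000j S between n3,n2
  Y(R2) = 0.001001+0.000j S between n2,n1
  Y(R3) = 0.2358+0.000j S between n1,n2
  Y(R4) = 0.0006061+0.000j S between n2,n0
  Y(C2) = 0.000+0.1986j S between n1,n3
  Y(C3) = 0.000+3.636j S between n2,n3
  Y(R5) = 0.0008197+0.000j S between n0,n2
  I1: injects 0.0583 A into n2 (from n0)
  Y(R6) = 0.0006135+0.000j S between n2,n0
  V1: constraint V(n3)−V(n2) = 27.1
Assemble and solve the 4×4 MNA system:
  V(n1)=55.64+1.122j  V(n2)=28.59+0.000j  V(n3)=55.69+0.000j
  i(V1)=-7.556-98.80j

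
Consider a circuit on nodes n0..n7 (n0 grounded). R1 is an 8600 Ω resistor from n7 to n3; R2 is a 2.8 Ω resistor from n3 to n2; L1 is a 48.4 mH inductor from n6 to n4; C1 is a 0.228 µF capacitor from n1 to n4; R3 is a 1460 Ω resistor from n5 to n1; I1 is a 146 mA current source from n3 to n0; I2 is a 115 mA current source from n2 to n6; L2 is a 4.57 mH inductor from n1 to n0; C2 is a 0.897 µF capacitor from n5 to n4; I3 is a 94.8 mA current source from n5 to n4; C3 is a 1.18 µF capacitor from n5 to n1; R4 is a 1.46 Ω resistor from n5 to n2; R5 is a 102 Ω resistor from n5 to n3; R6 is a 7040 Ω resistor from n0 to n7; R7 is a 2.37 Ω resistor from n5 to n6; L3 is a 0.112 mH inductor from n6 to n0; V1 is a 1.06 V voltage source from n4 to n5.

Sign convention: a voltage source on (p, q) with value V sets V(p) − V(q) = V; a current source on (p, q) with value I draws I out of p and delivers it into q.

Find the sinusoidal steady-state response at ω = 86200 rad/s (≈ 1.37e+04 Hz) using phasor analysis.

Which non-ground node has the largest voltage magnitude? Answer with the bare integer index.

Element admittances at ω=86200 rad/s:
  Y(R1) = 0.0001163+0.000j S between n7,n3
  Y(R2) = 0.3571+0.000j S between n3,n2
  Y(L1) = 0.000-0.0002397j S between n6,n4
  Y(C1) = 0.000+0.01965j S between n1,n4
  Y(R3) = 0.0006849+0.000j S between n5,n1
  I1: injects 0.146 A into n0 (from n3)
  I2: injects 0.115 A into n6 (from n2)
  Y(L2) = 0.000-0.002538j S between n1,n0
  Y(C2) = 0.000+0.07732j S between n5,n4
  I3: injects 0.0948 A into n4 (from n5)
  Y(C3) = 0.000+0.1017j S between n5,n1
  Y(R4) = 0.6849+0.000j S between n5,n2
  Y(R5) = 0.009804+0.000j S between n5,n3
  Y(R6) = 0.0001420+0.000j S between n0,n7
  Y(R7) = 0.4219+0.000j S between n5,n6
  Y(L3) = 0.000-0.1036j S between n6,n0
  V1: constraint V(n4)−V(n5) = 1.06
Assemble and solve the 8×8 MNA system:
  V(n1)=-0.4374-1.405j  V(n2)=-0.9701-1.376j  V(n3)=-1.358-1.376j  V(n4)=0.4600-1.376j  V(n5)=-0.6000-1.376j  V(n6)=0.009870-1.374j  V(n7)=-0.6112-0.6194j
  i(V1)=0.09536-0.09949j

3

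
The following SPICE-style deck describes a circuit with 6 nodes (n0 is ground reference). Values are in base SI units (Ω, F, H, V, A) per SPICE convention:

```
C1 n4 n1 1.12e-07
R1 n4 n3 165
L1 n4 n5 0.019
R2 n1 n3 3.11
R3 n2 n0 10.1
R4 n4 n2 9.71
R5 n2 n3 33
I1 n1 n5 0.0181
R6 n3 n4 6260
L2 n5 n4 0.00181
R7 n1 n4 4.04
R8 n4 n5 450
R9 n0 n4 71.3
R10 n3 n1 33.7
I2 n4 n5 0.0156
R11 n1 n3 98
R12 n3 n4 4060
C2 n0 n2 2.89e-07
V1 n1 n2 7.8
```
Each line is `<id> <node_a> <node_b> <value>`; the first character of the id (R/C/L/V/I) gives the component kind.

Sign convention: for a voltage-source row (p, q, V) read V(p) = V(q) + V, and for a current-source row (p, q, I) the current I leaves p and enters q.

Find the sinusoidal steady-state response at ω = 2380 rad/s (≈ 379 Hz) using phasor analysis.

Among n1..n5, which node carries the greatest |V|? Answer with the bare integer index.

Element admittances at ω=2380 rad/s:
  Y(C1) = 0.000+0.0002666j S between n4,n1
  Y(R1) = 0.006061+0.000j S between n4,n3
  Y(L1) = 0.000-0.02211j S between n4,n5
  Y(R2) = 0.3215+0.000j S between n1,n3
  Y(R3) = 0.09901+0.000j S between n2,n0
  Y(R4) = 0.1030+0.000j S between n4,n2
  Y(R5) = 0.03030+0.000j S between n2,n3
  I1: injects 0.0181 A into n5 (from n1)
  Y(R6) = 0.0001597+0.000j S between n3,n4
  Y(L2) = 0.000-0.2321j S between n5,n4
  Y(R7) = 0.2475+0.000j S between n1,n4
  Y(R8) = 0.002222+0.000j S between n4,n5
  Y(R9) = 0.01403+0.000j S between n0,n4
  Y(R10) = 0.02967+0.000j S between n3,n1
  I2: injects 0.0156 A into n5 (from n4)
  Y(R11) = 0.01020+0.000j S between n1,n3
  Y(R12) = 0.0002463+0.000j S between n3,n4
  Y(C2) = 0.000+0.0006878j S between n0,n2
  V1: constraint V(n1)−V(n2) = 7.8
Assemble and solve the 6×6 MNA system:
  V(n1)=7.130+0.003884j  V(n2)=-0.6704+0.003884j  V(n3)=6.497+0.003909j  V(n4)=4.733+0.005460j  V(n5)=4.734+0.1380j
  i(V1)=-0.8400-0.0002396j

1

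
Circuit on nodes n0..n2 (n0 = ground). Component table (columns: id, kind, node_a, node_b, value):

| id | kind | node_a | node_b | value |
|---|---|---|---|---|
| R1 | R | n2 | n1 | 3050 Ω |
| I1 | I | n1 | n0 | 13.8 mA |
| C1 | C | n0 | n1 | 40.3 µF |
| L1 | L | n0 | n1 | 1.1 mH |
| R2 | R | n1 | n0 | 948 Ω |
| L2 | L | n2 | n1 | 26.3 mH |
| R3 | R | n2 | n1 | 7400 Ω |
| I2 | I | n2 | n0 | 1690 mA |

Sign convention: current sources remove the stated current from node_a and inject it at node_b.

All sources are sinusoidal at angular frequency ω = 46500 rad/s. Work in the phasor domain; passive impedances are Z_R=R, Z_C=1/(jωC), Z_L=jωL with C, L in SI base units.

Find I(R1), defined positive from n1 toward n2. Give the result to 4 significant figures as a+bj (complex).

0.2905+0.5131j A

Apply KCL at each of the 2 non-ground nodes and solve the resulting linear system.
Node n1: branches {R1, I1, C1, L1, R2, L2, R3} → V_1 = -0.0005226+0.9188j
Node n2: branches {R1, L2, R3, I2} → V_2 = -886.2-1564j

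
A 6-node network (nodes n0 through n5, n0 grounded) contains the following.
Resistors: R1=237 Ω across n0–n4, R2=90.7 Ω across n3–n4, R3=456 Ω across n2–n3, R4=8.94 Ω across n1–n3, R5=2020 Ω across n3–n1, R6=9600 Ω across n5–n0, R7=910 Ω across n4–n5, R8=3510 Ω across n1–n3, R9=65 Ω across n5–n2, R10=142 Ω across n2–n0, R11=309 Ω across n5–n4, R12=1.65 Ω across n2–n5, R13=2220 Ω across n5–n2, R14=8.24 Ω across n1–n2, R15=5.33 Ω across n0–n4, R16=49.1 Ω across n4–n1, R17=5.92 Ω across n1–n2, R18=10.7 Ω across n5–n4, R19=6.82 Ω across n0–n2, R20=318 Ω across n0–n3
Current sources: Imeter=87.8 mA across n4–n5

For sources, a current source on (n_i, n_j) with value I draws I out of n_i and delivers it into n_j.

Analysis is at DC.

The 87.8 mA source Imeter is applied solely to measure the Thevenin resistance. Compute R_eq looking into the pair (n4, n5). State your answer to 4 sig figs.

Element admittances at DC:
  Y(R1) = 0.004219 S between n0,n4
  Y(R2) = 0.01103 S between n3,n4
  Y(R3) = 0.002193 S between n2,n3
  Y(R4) = 0.1119 S between n1,n3
  Y(R5) = 0.0004950 S between n3,n1
  Y(R6) = 0.0001042 S between n5,n0
  Y(R7) = 0.001099 S between n4,n5
  Y(R8) = 0.0002849 S between n1,n3
  Y(R9) = 0.01538 S between n5,n2
  Y(R10) = 0.007042 S between n2,n0
  Y(R11) = 0.003236 S between n5,n4
  Y(R12) = 0.6061 S between n2,n5
  Y(R13) = 0.0004505 S between n5,n2
  Y(R14) = 0.1214 S between n1,n2
  Y(R15) = 0.1876 S between n0,n4
  Y(R16) = 0.02037 S between n4,n1
  Y(R17) = 0.1689 S between n1,n2
  Y(R18) = 0.09346 S between n5,n4
  Y(R19) = 0.1466 S between n0,n2
  Y(R20) = 0.003145 S between n0,n3
  Imeter: injects 0.0878 A into n5 (from n4)
Assemble and solve the 5×5 MNA system:
  V(n1)=0.1743  V(n2)=0.2115  V(n3)=0.1411  V(n4)=-0.1719  V(n5)=0.2814

R_eq = 5.162 Ω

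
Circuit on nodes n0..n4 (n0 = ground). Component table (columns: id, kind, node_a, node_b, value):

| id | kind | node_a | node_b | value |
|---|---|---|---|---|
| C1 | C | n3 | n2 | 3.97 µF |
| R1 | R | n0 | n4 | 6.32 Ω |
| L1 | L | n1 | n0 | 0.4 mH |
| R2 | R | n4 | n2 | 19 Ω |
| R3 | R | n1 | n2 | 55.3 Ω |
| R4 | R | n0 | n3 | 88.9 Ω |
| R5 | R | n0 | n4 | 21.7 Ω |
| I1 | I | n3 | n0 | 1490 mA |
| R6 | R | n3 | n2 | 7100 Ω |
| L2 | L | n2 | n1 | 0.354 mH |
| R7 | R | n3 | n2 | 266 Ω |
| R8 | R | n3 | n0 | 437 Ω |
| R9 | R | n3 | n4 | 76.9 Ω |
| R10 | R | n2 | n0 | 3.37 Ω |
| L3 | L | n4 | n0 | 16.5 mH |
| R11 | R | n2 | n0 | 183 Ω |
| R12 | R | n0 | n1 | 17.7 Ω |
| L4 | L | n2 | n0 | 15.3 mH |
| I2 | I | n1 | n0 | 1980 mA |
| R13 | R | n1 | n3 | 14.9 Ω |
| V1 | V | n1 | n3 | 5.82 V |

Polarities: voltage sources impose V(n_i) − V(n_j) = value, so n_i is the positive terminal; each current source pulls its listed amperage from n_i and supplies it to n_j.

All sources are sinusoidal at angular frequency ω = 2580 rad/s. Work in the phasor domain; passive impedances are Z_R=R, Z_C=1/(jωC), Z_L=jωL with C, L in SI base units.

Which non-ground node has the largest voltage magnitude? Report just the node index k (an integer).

MNA unknowns: 4 node voltages V₁..V_4 plus 1 source current (V1)
C1: Y=0.000+0.01024j on G[3,2]
R1: Y=0.1582+0.000j on G[0,4]
L1: Y=0.000-0.9690j on G[1,0]
R2: Y=0.05263+0.000j on G[4,2]
R3: Y=0.01808+0.000j on G[1,2]
R4: Y=0.01125+0.000j on G[0,3]
R5: Y=0.04608+0.000j on G[0,4]
I1: z[3]−=1.49, z[0]+=1.49
R6: Y=0.0001408+0.000j on G[3,2]
L2: Y=0.000-1.095j on G[2,1]
R7: Y=0.003759+0.000j on G[3,2]
R8: Y=0.002288+0.000j on G[3,0]
R9: Y=0.01300+0.000j on G[3,4]
R10: Y=0.2967+0.000j on G[2,0]
L3: Y=0.000-0.02349j on G[4,0]
R11: Y=0.005464+0.000j on G[2,0]
R12: Y=0.05650+0.000j on G[0,1]
L4: Y=0.000-0.02533j on G[2,0]
I2: z[1]−=1.98, z[0]+=1.98
R13: Y=0.06711+0.000j on G[1,3]
V1: row V1−V3=5.82, i_V1 at 1,3
solve → V1=-0.9667-2.748j, V2=-1.562-2.222j, V3=-6.787-2.748j, V4=-0.5778-0.6159j
aux → i_V1=0.9118-0.1205j

3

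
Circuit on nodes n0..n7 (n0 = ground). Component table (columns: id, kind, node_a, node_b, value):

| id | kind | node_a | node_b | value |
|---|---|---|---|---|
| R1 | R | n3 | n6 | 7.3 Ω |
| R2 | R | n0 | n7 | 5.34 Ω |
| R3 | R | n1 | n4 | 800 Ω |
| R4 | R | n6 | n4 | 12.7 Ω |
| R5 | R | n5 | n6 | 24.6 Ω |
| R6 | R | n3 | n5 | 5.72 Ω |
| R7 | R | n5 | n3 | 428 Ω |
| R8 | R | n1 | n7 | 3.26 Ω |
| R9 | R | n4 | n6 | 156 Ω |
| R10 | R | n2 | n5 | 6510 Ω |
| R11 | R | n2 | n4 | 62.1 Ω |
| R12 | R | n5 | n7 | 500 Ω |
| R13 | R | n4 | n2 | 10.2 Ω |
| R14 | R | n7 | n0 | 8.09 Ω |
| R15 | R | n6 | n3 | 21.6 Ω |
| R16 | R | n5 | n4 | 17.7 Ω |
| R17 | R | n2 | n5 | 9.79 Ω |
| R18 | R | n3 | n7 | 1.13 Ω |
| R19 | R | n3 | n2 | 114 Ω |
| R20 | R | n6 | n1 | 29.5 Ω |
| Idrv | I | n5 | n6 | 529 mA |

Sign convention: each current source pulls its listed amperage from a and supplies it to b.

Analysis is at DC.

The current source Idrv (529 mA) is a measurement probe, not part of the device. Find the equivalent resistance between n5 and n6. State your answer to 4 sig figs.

R_eq = 5.352 Ω

Apply KCL at each of the 7 non-ground nodes and solve the resulting linear system.
Node n1: branches {R3, R8, R20} → V_1 = 0.1252
Node n2: branches {R10, R11, R13, R17, R19} → V_2 = -0.8623
Node n3: branches {R1, R6, R7, R15, R18, R19} → V_3 = -0.03987
Node n4: branches {R3, R4, R9, R11, R13, R16} → V_4 = -0.3027
Node n5: branches {R5, R6, R7, R10, R12, R16, R17, Idrv} → V_5 = -1.557
Node n6: branches {R1, R4, R5, R9, R15, R20, Idrv} → V_6 = 1.274
Node n7: branches {R2, R8, R12, R14, R18} → V_7 = 0.000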